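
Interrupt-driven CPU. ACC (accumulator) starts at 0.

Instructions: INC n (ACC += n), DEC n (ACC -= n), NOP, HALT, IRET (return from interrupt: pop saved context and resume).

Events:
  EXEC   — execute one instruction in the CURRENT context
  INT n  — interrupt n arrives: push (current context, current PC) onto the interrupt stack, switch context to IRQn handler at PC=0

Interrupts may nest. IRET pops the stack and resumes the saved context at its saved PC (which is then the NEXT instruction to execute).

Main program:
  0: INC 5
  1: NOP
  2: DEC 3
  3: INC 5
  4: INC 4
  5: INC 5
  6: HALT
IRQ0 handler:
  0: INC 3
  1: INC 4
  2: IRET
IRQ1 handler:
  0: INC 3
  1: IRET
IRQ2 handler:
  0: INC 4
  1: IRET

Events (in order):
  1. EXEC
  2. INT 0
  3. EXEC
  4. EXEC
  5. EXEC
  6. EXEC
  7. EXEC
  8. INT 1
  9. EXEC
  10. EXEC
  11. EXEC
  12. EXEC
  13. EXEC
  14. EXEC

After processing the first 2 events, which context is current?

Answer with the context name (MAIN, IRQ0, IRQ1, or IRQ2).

Answer: IRQ0

Derivation:
Event 1 (EXEC): [MAIN] PC=0: INC 5 -> ACC=5
Event 2 (INT 0): INT 0 arrives: push (MAIN, PC=1), enter IRQ0 at PC=0 (depth now 1)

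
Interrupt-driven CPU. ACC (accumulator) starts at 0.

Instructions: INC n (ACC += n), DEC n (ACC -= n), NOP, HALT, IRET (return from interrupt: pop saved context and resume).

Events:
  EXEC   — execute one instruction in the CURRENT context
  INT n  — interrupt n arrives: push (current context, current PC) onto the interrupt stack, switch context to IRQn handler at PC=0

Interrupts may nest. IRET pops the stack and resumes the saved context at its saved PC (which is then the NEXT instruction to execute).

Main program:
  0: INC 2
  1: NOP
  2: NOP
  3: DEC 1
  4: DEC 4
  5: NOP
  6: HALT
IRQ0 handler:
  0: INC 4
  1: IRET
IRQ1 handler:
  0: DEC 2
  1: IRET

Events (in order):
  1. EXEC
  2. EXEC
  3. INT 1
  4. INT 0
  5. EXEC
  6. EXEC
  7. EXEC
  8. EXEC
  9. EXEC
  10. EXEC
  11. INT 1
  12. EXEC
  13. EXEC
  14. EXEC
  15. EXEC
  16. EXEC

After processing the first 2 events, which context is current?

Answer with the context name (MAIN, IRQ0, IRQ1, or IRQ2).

Answer: MAIN

Derivation:
Event 1 (EXEC): [MAIN] PC=0: INC 2 -> ACC=2
Event 2 (EXEC): [MAIN] PC=1: NOP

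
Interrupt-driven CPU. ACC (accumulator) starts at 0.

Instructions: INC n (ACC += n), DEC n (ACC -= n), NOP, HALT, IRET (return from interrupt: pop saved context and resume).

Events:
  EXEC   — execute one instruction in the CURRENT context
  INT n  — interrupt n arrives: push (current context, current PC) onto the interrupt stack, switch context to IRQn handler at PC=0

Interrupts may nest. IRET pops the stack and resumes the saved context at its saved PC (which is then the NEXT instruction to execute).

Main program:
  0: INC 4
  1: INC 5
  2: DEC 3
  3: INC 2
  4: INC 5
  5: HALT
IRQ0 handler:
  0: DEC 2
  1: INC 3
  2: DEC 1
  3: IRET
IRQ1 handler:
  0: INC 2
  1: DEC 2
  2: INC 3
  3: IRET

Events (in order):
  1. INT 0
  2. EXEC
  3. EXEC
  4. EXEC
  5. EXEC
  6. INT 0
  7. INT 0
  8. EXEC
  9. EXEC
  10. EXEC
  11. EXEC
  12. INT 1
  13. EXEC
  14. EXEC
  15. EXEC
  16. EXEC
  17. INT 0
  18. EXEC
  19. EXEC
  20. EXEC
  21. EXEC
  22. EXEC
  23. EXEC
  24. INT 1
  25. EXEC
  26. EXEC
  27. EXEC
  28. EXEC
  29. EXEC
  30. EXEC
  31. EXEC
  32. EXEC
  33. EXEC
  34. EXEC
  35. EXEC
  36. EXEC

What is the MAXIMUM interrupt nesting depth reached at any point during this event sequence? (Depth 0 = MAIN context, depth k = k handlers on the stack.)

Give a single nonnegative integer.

Event 1 (INT 0): INT 0 arrives: push (MAIN, PC=0), enter IRQ0 at PC=0 (depth now 1) [depth=1]
Event 2 (EXEC): [IRQ0] PC=0: DEC 2 -> ACC=-2 [depth=1]
Event 3 (EXEC): [IRQ0] PC=1: INC 3 -> ACC=1 [depth=1]
Event 4 (EXEC): [IRQ0] PC=2: DEC 1 -> ACC=0 [depth=1]
Event 5 (EXEC): [IRQ0] PC=3: IRET -> resume MAIN at PC=0 (depth now 0) [depth=0]
Event 6 (INT 0): INT 0 arrives: push (MAIN, PC=0), enter IRQ0 at PC=0 (depth now 1) [depth=1]
Event 7 (INT 0): INT 0 arrives: push (IRQ0, PC=0), enter IRQ0 at PC=0 (depth now 2) [depth=2]
Event 8 (EXEC): [IRQ0] PC=0: DEC 2 -> ACC=-2 [depth=2]
Event 9 (EXEC): [IRQ0] PC=1: INC 3 -> ACC=1 [depth=2]
Event 10 (EXEC): [IRQ0] PC=2: DEC 1 -> ACC=0 [depth=2]
Event 11 (EXEC): [IRQ0] PC=3: IRET -> resume IRQ0 at PC=0 (depth now 1) [depth=1]
Event 12 (INT 1): INT 1 arrives: push (IRQ0, PC=0), enter IRQ1 at PC=0 (depth now 2) [depth=2]
Event 13 (EXEC): [IRQ1] PC=0: INC 2 -> ACC=2 [depth=2]
Event 14 (EXEC): [IRQ1] PC=1: DEC 2 -> ACC=0 [depth=2]
Event 15 (EXEC): [IRQ1] PC=2: INC 3 -> ACC=3 [depth=2]
Event 16 (EXEC): [IRQ1] PC=3: IRET -> resume IRQ0 at PC=0 (depth now 1) [depth=1]
Event 17 (INT 0): INT 0 arrives: push (IRQ0, PC=0), enter IRQ0 at PC=0 (depth now 2) [depth=2]
Event 18 (EXEC): [IRQ0] PC=0: DEC 2 -> ACC=1 [depth=2]
Event 19 (EXEC): [IRQ0] PC=1: INC 3 -> ACC=4 [depth=2]
Event 20 (EXEC): [IRQ0] PC=2: DEC 1 -> ACC=3 [depth=2]
Event 21 (EXEC): [IRQ0] PC=3: IRET -> resume IRQ0 at PC=0 (depth now 1) [depth=1]
Event 22 (EXEC): [IRQ0] PC=0: DEC 2 -> ACC=1 [depth=1]
Event 23 (EXEC): [IRQ0] PC=1: INC 3 -> ACC=4 [depth=1]
Event 24 (INT 1): INT 1 arrives: push (IRQ0, PC=2), enter IRQ1 at PC=0 (depth now 2) [depth=2]
Event 25 (EXEC): [IRQ1] PC=0: INC 2 -> ACC=6 [depth=2]
Event 26 (EXEC): [IRQ1] PC=1: DEC 2 -> ACC=4 [depth=2]
Event 27 (EXEC): [IRQ1] PC=2: INC 3 -> ACC=7 [depth=2]
Event 28 (EXEC): [IRQ1] PC=3: IRET -> resume IRQ0 at PC=2 (depth now 1) [depth=1]
Event 29 (EXEC): [IRQ0] PC=2: DEC 1 -> ACC=6 [depth=1]
Event 30 (EXEC): [IRQ0] PC=3: IRET -> resume MAIN at PC=0 (depth now 0) [depth=0]
Event 31 (EXEC): [MAIN] PC=0: INC 4 -> ACC=10 [depth=0]
Event 32 (EXEC): [MAIN] PC=1: INC 5 -> ACC=15 [depth=0]
Event 33 (EXEC): [MAIN] PC=2: DEC 3 -> ACC=12 [depth=0]
Event 34 (EXEC): [MAIN] PC=3: INC 2 -> ACC=14 [depth=0]
Event 35 (EXEC): [MAIN] PC=4: INC 5 -> ACC=19 [depth=0]
Event 36 (EXEC): [MAIN] PC=5: HALT [depth=0]
Max depth observed: 2

Answer: 2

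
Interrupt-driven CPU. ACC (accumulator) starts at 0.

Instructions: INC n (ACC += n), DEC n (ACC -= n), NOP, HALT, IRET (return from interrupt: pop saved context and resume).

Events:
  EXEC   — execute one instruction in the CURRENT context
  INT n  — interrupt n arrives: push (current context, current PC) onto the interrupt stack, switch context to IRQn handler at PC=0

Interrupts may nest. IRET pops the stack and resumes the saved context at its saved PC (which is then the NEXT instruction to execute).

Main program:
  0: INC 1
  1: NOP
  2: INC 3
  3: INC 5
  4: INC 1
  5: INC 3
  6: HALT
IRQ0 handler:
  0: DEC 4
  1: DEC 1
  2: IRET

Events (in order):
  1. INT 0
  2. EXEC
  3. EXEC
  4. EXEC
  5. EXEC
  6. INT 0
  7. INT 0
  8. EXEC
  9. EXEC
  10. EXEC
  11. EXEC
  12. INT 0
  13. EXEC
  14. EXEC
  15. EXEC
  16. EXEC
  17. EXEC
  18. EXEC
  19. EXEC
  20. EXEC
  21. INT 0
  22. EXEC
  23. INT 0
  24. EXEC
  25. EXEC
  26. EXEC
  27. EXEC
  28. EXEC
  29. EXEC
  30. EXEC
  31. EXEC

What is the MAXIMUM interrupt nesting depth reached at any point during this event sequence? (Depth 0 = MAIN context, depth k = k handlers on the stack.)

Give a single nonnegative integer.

Event 1 (INT 0): INT 0 arrives: push (MAIN, PC=0), enter IRQ0 at PC=0 (depth now 1) [depth=1]
Event 2 (EXEC): [IRQ0] PC=0: DEC 4 -> ACC=-4 [depth=1]
Event 3 (EXEC): [IRQ0] PC=1: DEC 1 -> ACC=-5 [depth=1]
Event 4 (EXEC): [IRQ0] PC=2: IRET -> resume MAIN at PC=0 (depth now 0) [depth=0]
Event 5 (EXEC): [MAIN] PC=0: INC 1 -> ACC=-4 [depth=0]
Event 6 (INT 0): INT 0 arrives: push (MAIN, PC=1), enter IRQ0 at PC=0 (depth now 1) [depth=1]
Event 7 (INT 0): INT 0 arrives: push (IRQ0, PC=0), enter IRQ0 at PC=0 (depth now 2) [depth=2]
Event 8 (EXEC): [IRQ0] PC=0: DEC 4 -> ACC=-8 [depth=2]
Event 9 (EXEC): [IRQ0] PC=1: DEC 1 -> ACC=-9 [depth=2]
Event 10 (EXEC): [IRQ0] PC=2: IRET -> resume IRQ0 at PC=0 (depth now 1) [depth=1]
Event 11 (EXEC): [IRQ0] PC=0: DEC 4 -> ACC=-13 [depth=1]
Event 12 (INT 0): INT 0 arrives: push (IRQ0, PC=1), enter IRQ0 at PC=0 (depth now 2) [depth=2]
Event 13 (EXEC): [IRQ0] PC=0: DEC 4 -> ACC=-17 [depth=2]
Event 14 (EXEC): [IRQ0] PC=1: DEC 1 -> ACC=-18 [depth=2]
Event 15 (EXEC): [IRQ0] PC=2: IRET -> resume IRQ0 at PC=1 (depth now 1) [depth=1]
Event 16 (EXEC): [IRQ0] PC=1: DEC 1 -> ACC=-19 [depth=1]
Event 17 (EXEC): [IRQ0] PC=2: IRET -> resume MAIN at PC=1 (depth now 0) [depth=0]
Event 18 (EXEC): [MAIN] PC=1: NOP [depth=0]
Event 19 (EXEC): [MAIN] PC=2: INC 3 -> ACC=-16 [depth=0]
Event 20 (EXEC): [MAIN] PC=3: INC 5 -> ACC=-11 [depth=0]
Event 21 (INT 0): INT 0 arrives: push (MAIN, PC=4), enter IRQ0 at PC=0 (depth now 1) [depth=1]
Event 22 (EXEC): [IRQ0] PC=0: DEC 4 -> ACC=-15 [depth=1]
Event 23 (INT 0): INT 0 arrives: push (IRQ0, PC=1), enter IRQ0 at PC=0 (depth now 2) [depth=2]
Event 24 (EXEC): [IRQ0] PC=0: DEC 4 -> ACC=-19 [depth=2]
Event 25 (EXEC): [IRQ0] PC=1: DEC 1 -> ACC=-20 [depth=2]
Event 26 (EXEC): [IRQ0] PC=2: IRET -> resume IRQ0 at PC=1 (depth now 1) [depth=1]
Event 27 (EXEC): [IRQ0] PC=1: DEC 1 -> ACC=-21 [depth=1]
Event 28 (EXEC): [IRQ0] PC=2: IRET -> resume MAIN at PC=4 (depth now 0) [depth=0]
Event 29 (EXEC): [MAIN] PC=4: INC 1 -> ACC=-20 [depth=0]
Event 30 (EXEC): [MAIN] PC=5: INC 3 -> ACC=-17 [depth=0]
Event 31 (EXEC): [MAIN] PC=6: HALT [depth=0]
Max depth observed: 2

Answer: 2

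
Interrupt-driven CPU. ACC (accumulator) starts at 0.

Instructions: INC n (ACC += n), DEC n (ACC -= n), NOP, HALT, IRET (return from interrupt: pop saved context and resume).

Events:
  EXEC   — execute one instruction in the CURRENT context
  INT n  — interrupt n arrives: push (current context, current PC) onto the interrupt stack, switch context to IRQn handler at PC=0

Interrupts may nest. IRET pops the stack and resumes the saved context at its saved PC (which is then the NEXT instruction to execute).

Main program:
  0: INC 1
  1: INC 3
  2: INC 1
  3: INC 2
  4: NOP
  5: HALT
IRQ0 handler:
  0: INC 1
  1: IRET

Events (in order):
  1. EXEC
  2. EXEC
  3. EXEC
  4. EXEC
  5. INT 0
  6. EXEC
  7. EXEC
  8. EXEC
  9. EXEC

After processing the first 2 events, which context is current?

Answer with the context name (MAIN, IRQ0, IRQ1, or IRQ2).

Event 1 (EXEC): [MAIN] PC=0: INC 1 -> ACC=1
Event 2 (EXEC): [MAIN] PC=1: INC 3 -> ACC=4

Answer: MAIN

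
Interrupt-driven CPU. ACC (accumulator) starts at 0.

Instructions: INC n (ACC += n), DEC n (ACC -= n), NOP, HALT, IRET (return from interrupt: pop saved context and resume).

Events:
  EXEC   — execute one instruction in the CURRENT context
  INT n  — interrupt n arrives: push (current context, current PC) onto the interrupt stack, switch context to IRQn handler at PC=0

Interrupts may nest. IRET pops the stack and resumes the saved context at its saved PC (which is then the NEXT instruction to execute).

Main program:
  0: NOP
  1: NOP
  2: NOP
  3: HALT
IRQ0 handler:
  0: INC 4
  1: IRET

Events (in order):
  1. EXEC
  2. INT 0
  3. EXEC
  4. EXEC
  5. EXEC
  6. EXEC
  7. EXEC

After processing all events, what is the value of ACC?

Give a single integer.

Event 1 (EXEC): [MAIN] PC=0: NOP
Event 2 (INT 0): INT 0 arrives: push (MAIN, PC=1), enter IRQ0 at PC=0 (depth now 1)
Event 3 (EXEC): [IRQ0] PC=0: INC 4 -> ACC=4
Event 4 (EXEC): [IRQ0] PC=1: IRET -> resume MAIN at PC=1 (depth now 0)
Event 5 (EXEC): [MAIN] PC=1: NOP
Event 6 (EXEC): [MAIN] PC=2: NOP
Event 7 (EXEC): [MAIN] PC=3: HALT

Answer: 4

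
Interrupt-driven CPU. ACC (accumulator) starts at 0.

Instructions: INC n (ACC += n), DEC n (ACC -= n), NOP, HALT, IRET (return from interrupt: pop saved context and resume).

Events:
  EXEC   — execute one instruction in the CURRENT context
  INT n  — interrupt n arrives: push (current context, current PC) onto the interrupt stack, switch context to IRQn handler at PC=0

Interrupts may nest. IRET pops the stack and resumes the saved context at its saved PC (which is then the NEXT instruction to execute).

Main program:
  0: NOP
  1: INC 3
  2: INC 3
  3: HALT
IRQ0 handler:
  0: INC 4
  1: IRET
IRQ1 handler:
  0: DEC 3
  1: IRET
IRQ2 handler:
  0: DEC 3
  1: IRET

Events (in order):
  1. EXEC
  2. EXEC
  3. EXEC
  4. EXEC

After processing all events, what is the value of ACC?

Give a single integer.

Event 1 (EXEC): [MAIN] PC=0: NOP
Event 2 (EXEC): [MAIN] PC=1: INC 3 -> ACC=3
Event 3 (EXEC): [MAIN] PC=2: INC 3 -> ACC=6
Event 4 (EXEC): [MAIN] PC=3: HALT

Answer: 6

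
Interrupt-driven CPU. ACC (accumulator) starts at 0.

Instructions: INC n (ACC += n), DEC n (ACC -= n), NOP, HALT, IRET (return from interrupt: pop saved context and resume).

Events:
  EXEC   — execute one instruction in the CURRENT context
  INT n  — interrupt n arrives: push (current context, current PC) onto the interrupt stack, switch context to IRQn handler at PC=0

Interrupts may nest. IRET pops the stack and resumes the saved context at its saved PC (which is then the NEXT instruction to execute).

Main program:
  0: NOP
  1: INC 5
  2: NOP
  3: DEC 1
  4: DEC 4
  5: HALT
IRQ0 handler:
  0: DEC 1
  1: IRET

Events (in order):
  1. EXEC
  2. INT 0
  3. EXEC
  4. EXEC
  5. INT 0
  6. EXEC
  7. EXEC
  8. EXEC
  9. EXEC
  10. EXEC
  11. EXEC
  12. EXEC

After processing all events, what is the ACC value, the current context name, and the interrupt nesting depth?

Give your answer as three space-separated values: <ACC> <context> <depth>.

Event 1 (EXEC): [MAIN] PC=0: NOP
Event 2 (INT 0): INT 0 arrives: push (MAIN, PC=1), enter IRQ0 at PC=0 (depth now 1)
Event 3 (EXEC): [IRQ0] PC=0: DEC 1 -> ACC=-1
Event 4 (EXEC): [IRQ0] PC=1: IRET -> resume MAIN at PC=1 (depth now 0)
Event 5 (INT 0): INT 0 arrives: push (MAIN, PC=1), enter IRQ0 at PC=0 (depth now 1)
Event 6 (EXEC): [IRQ0] PC=0: DEC 1 -> ACC=-2
Event 7 (EXEC): [IRQ0] PC=1: IRET -> resume MAIN at PC=1 (depth now 0)
Event 8 (EXEC): [MAIN] PC=1: INC 5 -> ACC=3
Event 9 (EXEC): [MAIN] PC=2: NOP
Event 10 (EXEC): [MAIN] PC=3: DEC 1 -> ACC=2
Event 11 (EXEC): [MAIN] PC=4: DEC 4 -> ACC=-2
Event 12 (EXEC): [MAIN] PC=5: HALT

Answer: -2 MAIN 0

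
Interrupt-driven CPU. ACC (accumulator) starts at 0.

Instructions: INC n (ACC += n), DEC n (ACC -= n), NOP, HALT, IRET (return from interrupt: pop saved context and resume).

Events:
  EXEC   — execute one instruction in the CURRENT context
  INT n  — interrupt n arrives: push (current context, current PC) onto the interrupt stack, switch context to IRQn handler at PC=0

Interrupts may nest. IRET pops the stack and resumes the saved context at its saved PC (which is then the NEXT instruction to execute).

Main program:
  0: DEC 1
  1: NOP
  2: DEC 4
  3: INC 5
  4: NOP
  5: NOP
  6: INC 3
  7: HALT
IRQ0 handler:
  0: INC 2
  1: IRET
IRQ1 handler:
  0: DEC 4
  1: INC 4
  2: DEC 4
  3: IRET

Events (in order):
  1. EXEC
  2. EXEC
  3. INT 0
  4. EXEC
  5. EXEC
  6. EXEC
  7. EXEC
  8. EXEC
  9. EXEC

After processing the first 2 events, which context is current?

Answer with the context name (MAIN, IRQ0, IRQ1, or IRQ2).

Event 1 (EXEC): [MAIN] PC=0: DEC 1 -> ACC=-1
Event 2 (EXEC): [MAIN] PC=1: NOP

Answer: MAIN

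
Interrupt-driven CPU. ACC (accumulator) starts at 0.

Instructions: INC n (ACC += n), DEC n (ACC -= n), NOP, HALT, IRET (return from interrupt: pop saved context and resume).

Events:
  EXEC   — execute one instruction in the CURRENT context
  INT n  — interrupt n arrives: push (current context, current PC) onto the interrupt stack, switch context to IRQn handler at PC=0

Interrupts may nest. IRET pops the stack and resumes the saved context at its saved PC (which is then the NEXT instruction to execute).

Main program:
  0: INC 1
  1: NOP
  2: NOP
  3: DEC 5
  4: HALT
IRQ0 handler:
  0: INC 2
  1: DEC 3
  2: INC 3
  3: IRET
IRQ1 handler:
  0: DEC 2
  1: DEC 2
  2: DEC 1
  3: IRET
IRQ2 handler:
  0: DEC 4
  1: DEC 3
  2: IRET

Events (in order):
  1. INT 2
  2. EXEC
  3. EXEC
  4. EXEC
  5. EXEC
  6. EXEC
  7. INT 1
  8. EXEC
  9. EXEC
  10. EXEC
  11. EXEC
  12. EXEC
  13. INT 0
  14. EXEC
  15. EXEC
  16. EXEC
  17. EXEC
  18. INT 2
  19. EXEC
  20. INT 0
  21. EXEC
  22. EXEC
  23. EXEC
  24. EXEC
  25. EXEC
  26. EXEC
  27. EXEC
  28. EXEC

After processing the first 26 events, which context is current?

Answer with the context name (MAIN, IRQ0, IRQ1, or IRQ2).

Answer: MAIN

Derivation:
Event 1 (INT 2): INT 2 arrives: push (MAIN, PC=0), enter IRQ2 at PC=0 (depth now 1)
Event 2 (EXEC): [IRQ2] PC=0: DEC 4 -> ACC=-4
Event 3 (EXEC): [IRQ2] PC=1: DEC 3 -> ACC=-7
Event 4 (EXEC): [IRQ2] PC=2: IRET -> resume MAIN at PC=0 (depth now 0)
Event 5 (EXEC): [MAIN] PC=0: INC 1 -> ACC=-6
Event 6 (EXEC): [MAIN] PC=1: NOP
Event 7 (INT 1): INT 1 arrives: push (MAIN, PC=2), enter IRQ1 at PC=0 (depth now 1)
Event 8 (EXEC): [IRQ1] PC=0: DEC 2 -> ACC=-8
Event 9 (EXEC): [IRQ1] PC=1: DEC 2 -> ACC=-10
Event 10 (EXEC): [IRQ1] PC=2: DEC 1 -> ACC=-11
Event 11 (EXEC): [IRQ1] PC=3: IRET -> resume MAIN at PC=2 (depth now 0)
Event 12 (EXEC): [MAIN] PC=2: NOP
Event 13 (INT 0): INT 0 arrives: push (MAIN, PC=3), enter IRQ0 at PC=0 (depth now 1)
Event 14 (EXEC): [IRQ0] PC=0: INC 2 -> ACC=-9
Event 15 (EXEC): [IRQ0] PC=1: DEC 3 -> ACC=-12
Event 16 (EXEC): [IRQ0] PC=2: INC 3 -> ACC=-9
Event 17 (EXEC): [IRQ0] PC=3: IRET -> resume MAIN at PC=3 (depth now 0)
Event 18 (INT 2): INT 2 arrives: push (MAIN, PC=3), enter IRQ2 at PC=0 (depth now 1)
Event 19 (EXEC): [IRQ2] PC=0: DEC 4 -> ACC=-13
Event 20 (INT 0): INT 0 arrives: push (IRQ2, PC=1), enter IRQ0 at PC=0 (depth now 2)
Event 21 (EXEC): [IRQ0] PC=0: INC 2 -> ACC=-11
Event 22 (EXEC): [IRQ0] PC=1: DEC 3 -> ACC=-14
Event 23 (EXEC): [IRQ0] PC=2: INC 3 -> ACC=-11
Event 24 (EXEC): [IRQ0] PC=3: IRET -> resume IRQ2 at PC=1 (depth now 1)
Event 25 (EXEC): [IRQ2] PC=1: DEC 3 -> ACC=-14
Event 26 (EXEC): [IRQ2] PC=2: IRET -> resume MAIN at PC=3 (depth now 0)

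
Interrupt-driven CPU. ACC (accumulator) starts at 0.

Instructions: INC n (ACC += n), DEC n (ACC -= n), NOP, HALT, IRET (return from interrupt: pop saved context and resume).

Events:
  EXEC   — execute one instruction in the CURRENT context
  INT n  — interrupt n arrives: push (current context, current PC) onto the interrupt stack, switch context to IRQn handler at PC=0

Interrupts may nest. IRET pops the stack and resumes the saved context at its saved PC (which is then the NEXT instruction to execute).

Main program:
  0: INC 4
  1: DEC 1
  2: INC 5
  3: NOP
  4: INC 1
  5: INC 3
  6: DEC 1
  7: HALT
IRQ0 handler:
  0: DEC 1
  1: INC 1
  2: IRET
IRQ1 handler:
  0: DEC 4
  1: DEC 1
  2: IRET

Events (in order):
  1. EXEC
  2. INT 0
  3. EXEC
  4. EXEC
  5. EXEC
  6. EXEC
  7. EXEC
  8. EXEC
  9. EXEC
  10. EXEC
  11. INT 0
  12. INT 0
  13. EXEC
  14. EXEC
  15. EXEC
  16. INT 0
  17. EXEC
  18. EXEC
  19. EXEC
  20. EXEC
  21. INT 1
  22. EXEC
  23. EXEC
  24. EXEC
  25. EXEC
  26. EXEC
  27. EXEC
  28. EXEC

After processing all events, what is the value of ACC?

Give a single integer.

Event 1 (EXEC): [MAIN] PC=0: INC 4 -> ACC=4
Event 2 (INT 0): INT 0 arrives: push (MAIN, PC=1), enter IRQ0 at PC=0 (depth now 1)
Event 3 (EXEC): [IRQ0] PC=0: DEC 1 -> ACC=3
Event 4 (EXEC): [IRQ0] PC=1: INC 1 -> ACC=4
Event 5 (EXEC): [IRQ0] PC=2: IRET -> resume MAIN at PC=1 (depth now 0)
Event 6 (EXEC): [MAIN] PC=1: DEC 1 -> ACC=3
Event 7 (EXEC): [MAIN] PC=2: INC 5 -> ACC=8
Event 8 (EXEC): [MAIN] PC=3: NOP
Event 9 (EXEC): [MAIN] PC=4: INC 1 -> ACC=9
Event 10 (EXEC): [MAIN] PC=5: INC 3 -> ACC=12
Event 11 (INT 0): INT 0 arrives: push (MAIN, PC=6), enter IRQ0 at PC=0 (depth now 1)
Event 12 (INT 0): INT 0 arrives: push (IRQ0, PC=0), enter IRQ0 at PC=0 (depth now 2)
Event 13 (EXEC): [IRQ0] PC=0: DEC 1 -> ACC=11
Event 14 (EXEC): [IRQ0] PC=1: INC 1 -> ACC=12
Event 15 (EXEC): [IRQ0] PC=2: IRET -> resume IRQ0 at PC=0 (depth now 1)
Event 16 (INT 0): INT 0 arrives: push (IRQ0, PC=0), enter IRQ0 at PC=0 (depth now 2)
Event 17 (EXEC): [IRQ0] PC=0: DEC 1 -> ACC=11
Event 18 (EXEC): [IRQ0] PC=1: INC 1 -> ACC=12
Event 19 (EXEC): [IRQ0] PC=2: IRET -> resume IRQ0 at PC=0 (depth now 1)
Event 20 (EXEC): [IRQ0] PC=0: DEC 1 -> ACC=11
Event 21 (INT 1): INT 1 arrives: push (IRQ0, PC=1), enter IRQ1 at PC=0 (depth now 2)
Event 22 (EXEC): [IRQ1] PC=0: DEC 4 -> ACC=7
Event 23 (EXEC): [IRQ1] PC=1: DEC 1 -> ACC=6
Event 24 (EXEC): [IRQ1] PC=2: IRET -> resume IRQ0 at PC=1 (depth now 1)
Event 25 (EXEC): [IRQ0] PC=1: INC 1 -> ACC=7
Event 26 (EXEC): [IRQ0] PC=2: IRET -> resume MAIN at PC=6 (depth now 0)
Event 27 (EXEC): [MAIN] PC=6: DEC 1 -> ACC=6
Event 28 (EXEC): [MAIN] PC=7: HALT

Answer: 6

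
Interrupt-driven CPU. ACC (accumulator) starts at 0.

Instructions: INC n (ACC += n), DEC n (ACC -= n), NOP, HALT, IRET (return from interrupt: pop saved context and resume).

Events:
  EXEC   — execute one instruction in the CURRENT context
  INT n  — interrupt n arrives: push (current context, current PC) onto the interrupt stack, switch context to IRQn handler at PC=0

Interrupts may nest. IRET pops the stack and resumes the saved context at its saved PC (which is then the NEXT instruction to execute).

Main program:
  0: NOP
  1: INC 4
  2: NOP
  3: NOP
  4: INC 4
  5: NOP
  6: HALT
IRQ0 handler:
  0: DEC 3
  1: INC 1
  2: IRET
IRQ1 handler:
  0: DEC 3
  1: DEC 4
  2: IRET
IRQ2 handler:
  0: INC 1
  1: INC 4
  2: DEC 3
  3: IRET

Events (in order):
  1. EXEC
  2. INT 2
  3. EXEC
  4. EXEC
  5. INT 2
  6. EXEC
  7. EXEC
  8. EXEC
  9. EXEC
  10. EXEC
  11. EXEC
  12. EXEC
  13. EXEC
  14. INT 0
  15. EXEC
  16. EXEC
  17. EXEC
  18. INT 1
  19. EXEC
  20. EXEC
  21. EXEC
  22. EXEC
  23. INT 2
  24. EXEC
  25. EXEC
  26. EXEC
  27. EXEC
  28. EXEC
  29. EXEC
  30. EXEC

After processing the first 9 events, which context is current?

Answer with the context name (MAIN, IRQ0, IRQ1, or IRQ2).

Answer: IRQ2

Derivation:
Event 1 (EXEC): [MAIN] PC=0: NOP
Event 2 (INT 2): INT 2 arrives: push (MAIN, PC=1), enter IRQ2 at PC=0 (depth now 1)
Event 3 (EXEC): [IRQ2] PC=0: INC 1 -> ACC=1
Event 4 (EXEC): [IRQ2] PC=1: INC 4 -> ACC=5
Event 5 (INT 2): INT 2 arrives: push (IRQ2, PC=2), enter IRQ2 at PC=0 (depth now 2)
Event 6 (EXEC): [IRQ2] PC=0: INC 1 -> ACC=6
Event 7 (EXEC): [IRQ2] PC=1: INC 4 -> ACC=10
Event 8 (EXEC): [IRQ2] PC=2: DEC 3 -> ACC=7
Event 9 (EXEC): [IRQ2] PC=3: IRET -> resume IRQ2 at PC=2 (depth now 1)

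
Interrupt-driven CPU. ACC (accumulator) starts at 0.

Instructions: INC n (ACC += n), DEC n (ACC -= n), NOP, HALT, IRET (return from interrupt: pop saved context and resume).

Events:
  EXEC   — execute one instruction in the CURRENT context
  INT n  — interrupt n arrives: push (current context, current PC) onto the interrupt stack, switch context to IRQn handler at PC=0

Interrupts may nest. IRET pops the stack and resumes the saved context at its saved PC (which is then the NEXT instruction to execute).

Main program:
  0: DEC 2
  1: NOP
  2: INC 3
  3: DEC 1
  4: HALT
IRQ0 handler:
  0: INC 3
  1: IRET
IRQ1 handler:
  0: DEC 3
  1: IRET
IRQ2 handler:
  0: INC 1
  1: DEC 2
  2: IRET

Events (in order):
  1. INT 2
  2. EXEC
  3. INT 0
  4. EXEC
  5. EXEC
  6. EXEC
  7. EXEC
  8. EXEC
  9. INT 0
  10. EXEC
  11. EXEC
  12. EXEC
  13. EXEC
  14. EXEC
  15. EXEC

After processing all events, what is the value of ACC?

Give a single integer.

Answer: 5

Derivation:
Event 1 (INT 2): INT 2 arrives: push (MAIN, PC=0), enter IRQ2 at PC=0 (depth now 1)
Event 2 (EXEC): [IRQ2] PC=0: INC 1 -> ACC=1
Event 3 (INT 0): INT 0 arrives: push (IRQ2, PC=1), enter IRQ0 at PC=0 (depth now 2)
Event 4 (EXEC): [IRQ0] PC=0: INC 3 -> ACC=4
Event 5 (EXEC): [IRQ0] PC=1: IRET -> resume IRQ2 at PC=1 (depth now 1)
Event 6 (EXEC): [IRQ2] PC=1: DEC 2 -> ACC=2
Event 7 (EXEC): [IRQ2] PC=2: IRET -> resume MAIN at PC=0 (depth now 0)
Event 8 (EXEC): [MAIN] PC=0: DEC 2 -> ACC=0
Event 9 (INT 0): INT 0 arrives: push (MAIN, PC=1), enter IRQ0 at PC=0 (depth now 1)
Event 10 (EXEC): [IRQ0] PC=0: INC 3 -> ACC=3
Event 11 (EXEC): [IRQ0] PC=1: IRET -> resume MAIN at PC=1 (depth now 0)
Event 12 (EXEC): [MAIN] PC=1: NOP
Event 13 (EXEC): [MAIN] PC=2: INC 3 -> ACC=6
Event 14 (EXEC): [MAIN] PC=3: DEC 1 -> ACC=5
Event 15 (EXEC): [MAIN] PC=4: HALT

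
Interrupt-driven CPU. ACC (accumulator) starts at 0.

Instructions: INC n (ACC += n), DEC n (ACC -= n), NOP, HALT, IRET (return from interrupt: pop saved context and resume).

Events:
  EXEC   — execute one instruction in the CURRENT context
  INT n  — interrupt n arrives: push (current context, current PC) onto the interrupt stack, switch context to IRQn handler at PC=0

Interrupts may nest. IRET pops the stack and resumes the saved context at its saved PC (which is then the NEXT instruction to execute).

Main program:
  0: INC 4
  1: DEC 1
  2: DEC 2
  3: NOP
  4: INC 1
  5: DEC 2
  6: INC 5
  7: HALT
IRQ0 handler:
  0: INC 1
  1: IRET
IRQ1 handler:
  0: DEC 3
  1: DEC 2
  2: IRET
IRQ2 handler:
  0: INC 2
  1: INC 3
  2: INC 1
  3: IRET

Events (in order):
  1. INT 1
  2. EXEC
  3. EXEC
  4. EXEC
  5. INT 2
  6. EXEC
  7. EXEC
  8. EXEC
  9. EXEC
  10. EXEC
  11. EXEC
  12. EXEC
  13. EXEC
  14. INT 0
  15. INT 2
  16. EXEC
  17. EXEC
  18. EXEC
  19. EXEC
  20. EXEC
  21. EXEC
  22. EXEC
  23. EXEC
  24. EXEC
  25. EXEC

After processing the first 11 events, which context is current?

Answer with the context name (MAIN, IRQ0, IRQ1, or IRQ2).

Answer: MAIN

Derivation:
Event 1 (INT 1): INT 1 arrives: push (MAIN, PC=0), enter IRQ1 at PC=0 (depth now 1)
Event 2 (EXEC): [IRQ1] PC=0: DEC 3 -> ACC=-3
Event 3 (EXEC): [IRQ1] PC=1: DEC 2 -> ACC=-5
Event 4 (EXEC): [IRQ1] PC=2: IRET -> resume MAIN at PC=0 (depth now 0)
Event 5 (INT 2): INT 2 arrives: push (MAIN, PC=0), enter IRQ2 at PC=0 (depth now 1)
Event 6 (EXEC): [IRQ2] PC=0: INC 2 -> ACC=-3
Event 7 (EXEC): [IRQ2] PC=1: INC 3 -> ACC=0
Event 8 (EXEC): [IRQ2] PC=2: INC 1 -> ACC=1
Event 9 (EXEC): [IRQ2] PC=3: IRET -> resume MAIN at PC=0 (depth now 0)
Event 10 (EXEC): [MAIN] PC=0: INC 4 -> ACC=5
Event 11 (EXEC): [MAIN] PC=1: DEC 1 -> ACC=4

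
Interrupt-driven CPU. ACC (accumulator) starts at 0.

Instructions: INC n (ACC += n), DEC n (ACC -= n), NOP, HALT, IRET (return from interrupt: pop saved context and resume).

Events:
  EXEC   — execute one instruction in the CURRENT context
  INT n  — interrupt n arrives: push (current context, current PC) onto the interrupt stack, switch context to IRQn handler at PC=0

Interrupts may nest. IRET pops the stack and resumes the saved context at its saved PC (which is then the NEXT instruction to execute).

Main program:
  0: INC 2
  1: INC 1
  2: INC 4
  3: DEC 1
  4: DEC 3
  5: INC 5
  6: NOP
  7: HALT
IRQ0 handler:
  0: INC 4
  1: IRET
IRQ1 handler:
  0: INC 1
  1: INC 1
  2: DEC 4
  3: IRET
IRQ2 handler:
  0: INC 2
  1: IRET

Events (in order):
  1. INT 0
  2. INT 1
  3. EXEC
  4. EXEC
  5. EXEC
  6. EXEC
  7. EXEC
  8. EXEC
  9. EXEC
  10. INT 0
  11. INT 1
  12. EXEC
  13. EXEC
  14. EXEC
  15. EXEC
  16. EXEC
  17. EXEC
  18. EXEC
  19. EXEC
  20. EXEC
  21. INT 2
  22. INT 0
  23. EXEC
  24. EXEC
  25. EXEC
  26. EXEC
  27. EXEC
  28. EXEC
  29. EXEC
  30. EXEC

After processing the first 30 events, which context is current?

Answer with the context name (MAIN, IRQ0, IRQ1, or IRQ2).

Event 1 (INT 0): INT 0 arrives: push (MAIN, PC=0), enter IRQ0 at PC=0 (depth now 1)
Event 2 (INT 1): INT 1 arrives: push (IRQ0, PC=0), enter IRQ1 at PC=0 (depth now 2)
Event 3 (EXEC): [IRQ1] PC=0: INC 1 -> ACC=1
Event 4 (EXEC): [IRQ1] PC=1: INC 1 -> ACC=2
Event 5 (EXEC): [IRQ1] PC=2: DEC 4 -> ACC=-2
Event 6 (EXEC): [IRQ1] PC=3: IRET -> resume IRQ0 at PC=0 (depth now 1)
Event 7 (EXEC): [IRQ0] PC=0: INC 4 -> ACC=2
Event 8 (EXEC): [IRQ0] PC=1: IRET -> resume MAIN at PC=0 (depth now 0)
Event 9 (EXEC): [MAIN] PC=0: INC 2 -> ACC=4
Event 10 (INT 0): INT 0 arrives: push (MAIN, PC=1), enter IRQ0 at PC=0 (depth now 1)
Event 11 (INT 1): INT 1 arrives: push (IRQ0, PC=0), enter IRQ1 at PC=0 (depth now 2)
Event 12 (EXEC): [IRQ1] PC=0: INC 1 -> ACC=5
Event 13 (EXEC): [IRQ1] PC=1: INC 1 -> ACC=6
Event 14 (EXEC): [IRQ1] PC=2: DEC 4 -> ACC=2
Event 15 (EXEC): [IRQ1] PC=3: IRET -> resume IRQ0 at PC=0 (depth now 1)
Event 16 (EXEC): [IRQ0] PC=0: INC 4 -> ACC=6
Event 17 (EXEC): [IRQ0] PC=1: IRET -> resume MAIN at PC=1 (depth now 0)
Event 18 (EXEC): [MAIN] PC=1: INC 1 -> ACC=7
Event 19 (EXEC): [MAIN] PC=2: INC 4 -> ACC=11
Event 20 (EXEC): [MAIN] PC=3: DEC 1 -> ACC=10
Event 21 (INT 2): INT 2 arrives: push (MAIN, PC=4), enter IRQ2 at PC=0 (depth now 1)
Event 22 (INT 0): INT 0 arrives: push (IRQ2, PC=0), enter IRQ0 at PC=0 (depth now 2)
Event 23 (EXEC): [IRQ0] PC=0: INC 4 -> ACC=14
Event 24 (EXEC): [IRQ0] PC=1: IRET -> resume IRQ2 at PC=0 (depth now 1)
Event 25 (EXEC): [IRQ2] PC=0: INC 2 -> ACC=16
Event 26 (EXEC): [IRQ2] PC=1: IRET -> resume MAIN at PC=4 (depth now 0)
Event 27 (EXEC): [MAIN] PC=4: DEC 3 -> ACC=13
Event 28 (EXEC): [MAIN] PC=5: INC 5 -> ACC=18
Event 29 (EXEC): [MAIN] PC=6: NOP
Event 30 (EXEC): [MAIN] PC=7: HALT

Answer: MAIN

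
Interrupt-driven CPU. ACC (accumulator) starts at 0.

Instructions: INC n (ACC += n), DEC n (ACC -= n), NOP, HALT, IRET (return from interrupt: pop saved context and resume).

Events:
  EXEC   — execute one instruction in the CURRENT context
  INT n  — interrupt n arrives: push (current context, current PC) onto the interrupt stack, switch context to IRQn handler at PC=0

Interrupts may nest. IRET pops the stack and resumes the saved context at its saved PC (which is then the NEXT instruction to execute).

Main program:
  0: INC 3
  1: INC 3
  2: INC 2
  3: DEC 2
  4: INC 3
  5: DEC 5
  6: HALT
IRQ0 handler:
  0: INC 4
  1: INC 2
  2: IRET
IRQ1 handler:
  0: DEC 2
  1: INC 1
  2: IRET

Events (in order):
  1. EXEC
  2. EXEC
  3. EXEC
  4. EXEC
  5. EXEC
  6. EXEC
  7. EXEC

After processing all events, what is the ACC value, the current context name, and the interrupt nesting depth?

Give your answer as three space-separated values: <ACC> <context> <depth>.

Event 1 (EXEC): [MAIN] PC=0: INC 3 -> ACC=3
Event 2 (EXEC): [MAIN] PC=1: INC 3 -> ACC=6
Event 3 (EXEC): [MAIN] PC=2: INC 2 -> ACC=8
Event 4 (EXEC): [MAIN] PC=3: DEC 2 -> ACC=6
Event 5 (EXEC): [MAIN] PC=4: INC 3 -> ACC=9
Event 6 (EXEC): [MAIN] PC=5: DEC 5 -> ACC=4
Event 7 (EXEC): [MAIN] PC=6: HALT

Answer: 4 MAIN 0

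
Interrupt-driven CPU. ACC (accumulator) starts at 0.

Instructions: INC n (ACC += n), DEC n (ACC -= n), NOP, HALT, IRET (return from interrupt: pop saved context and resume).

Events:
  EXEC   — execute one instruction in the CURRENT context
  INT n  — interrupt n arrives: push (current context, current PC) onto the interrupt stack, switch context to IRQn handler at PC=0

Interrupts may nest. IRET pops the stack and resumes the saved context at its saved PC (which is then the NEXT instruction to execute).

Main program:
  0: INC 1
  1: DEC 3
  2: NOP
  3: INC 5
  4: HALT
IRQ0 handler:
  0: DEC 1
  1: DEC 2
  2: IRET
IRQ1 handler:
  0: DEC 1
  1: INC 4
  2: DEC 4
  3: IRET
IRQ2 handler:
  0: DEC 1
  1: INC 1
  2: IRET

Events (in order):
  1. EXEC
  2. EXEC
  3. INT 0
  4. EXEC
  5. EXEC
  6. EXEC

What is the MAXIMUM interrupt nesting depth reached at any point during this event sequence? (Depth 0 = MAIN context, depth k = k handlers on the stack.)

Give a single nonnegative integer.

Event 1 (EXEC): [MAIN] PC=0: INC 1 -> ACC=1 [depth=0]
Event 2 (EXEC): [MAIN] PC=1: DEC 3 -> ACC=-2 [depth=0]
Event 3 (INT 0): INT 0 arrives: push (MAIN, PC=2), enter IRQ0 at PC=0 (depth now 1) [depth=1]
Event 4 (EXEC): [IRQ0] PC=0: DEC 1 -> ACC=-3 [depth=1]
Event 5 (EXEC): [IRQ0] PC=1: DEC 2 -> ACC=-5 [depth=1]
Event 6 (EXEC): [IRQ0] PC=2: IRET -> resume MAIN at PC=2 (depth now 0) [depth=0]
Max depth observed: 1

Answer: 1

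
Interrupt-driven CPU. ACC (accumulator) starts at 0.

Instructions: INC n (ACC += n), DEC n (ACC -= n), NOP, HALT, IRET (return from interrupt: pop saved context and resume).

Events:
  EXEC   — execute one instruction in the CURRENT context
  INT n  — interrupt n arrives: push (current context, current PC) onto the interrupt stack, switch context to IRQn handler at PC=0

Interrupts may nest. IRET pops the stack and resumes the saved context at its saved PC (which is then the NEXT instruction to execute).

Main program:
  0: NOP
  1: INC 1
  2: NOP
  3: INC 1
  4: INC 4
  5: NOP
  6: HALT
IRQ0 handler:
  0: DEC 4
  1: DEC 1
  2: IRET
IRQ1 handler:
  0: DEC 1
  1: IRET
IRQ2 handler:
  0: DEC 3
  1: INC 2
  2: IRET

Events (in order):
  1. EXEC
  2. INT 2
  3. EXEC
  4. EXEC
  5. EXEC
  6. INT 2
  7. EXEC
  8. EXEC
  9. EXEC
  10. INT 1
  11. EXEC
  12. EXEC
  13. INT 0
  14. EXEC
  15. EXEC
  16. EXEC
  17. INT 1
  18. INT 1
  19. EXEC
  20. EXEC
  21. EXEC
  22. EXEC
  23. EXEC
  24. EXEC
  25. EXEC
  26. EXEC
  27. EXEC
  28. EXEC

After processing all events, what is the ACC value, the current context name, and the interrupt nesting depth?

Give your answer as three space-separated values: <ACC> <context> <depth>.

Event 1 (EXEC): [MAIN] PC=0: NOP
Event 2 (INT 2): INT 2 arrives: push (MAIN, PC=1), enter IRQ2 at PC=0 (depth now 1)
Event 3 (EXEC): [IRQ2] PC=0: DEC 3 -> ACC=-3
Event 4 (EXEC): [IRQ2] PC=1: INC 2 -> ACC=-1
Event 5 (EXEC): [IRQ2] PC=2: IRET -> resume MAIN at PC=1 (depth now 0)
Event 6 (INT 2): INT 2 arrives: push (MAIN, PC=1), enter IRQ2 at PC=0 (depth now 1)
Event 7 (EXEC): [IRQ2] PC=0: DEC 3 -> ACC=-4
Event 8 (EXEC): [IRQ2] PC=1: INC 2 -> ACC=-2
Event 9 (EXEC): [IRQ2] PC=2: IRET -> resume MAIN at PC=1 (depth now 0)
Event 10 (INT 1): INT 1 arrives: push (MAIN, PC=1), enter IRQ1 at PC=0 (depth now 1)
Event 11 (EXEC): [IRQ1] PC=0: DEC 1 -> ACC=-3
Event 12 (EXEC): [IRQ1] PC=1: IRET -> resume MAIN at PC=1 (depth now 0)
Event 13 (INT 0): INT 0 arrives: push (MAIN, PC=1), enter IRQ0 at PC=0 (depth now 1)
Event 14 (EXEC): [IRQ0] PC=0: DEC 4 -> ACC=-7
Event 15 (EXEC): [IRQ0] PC=1: DEC 1 -> ACC=-8
Event 16 (EXEC): [IRQ0] PC=2: IRET -> resume MAIN at PC=1 (depth now 0)
Event 17 (INT 1): INT 1 arrives: push (MAIN, PC=1), enter IRQ1 at PC=0 (depth now 1)
Event 18 (INT 1): INT 1 arrives: push (IRQ1, PC=0), enter IRQ1 at PC=0 (depth now 2)
Event 19 (EXEC): [IRQ1] PC=0: DEC 1 -> ACC=-9
Event 20 (EXEC): [IRQ1] PC=1: IRET -> resume IRQ1 at PC=0 (depth now 1)
Event 21 (EXEC): [IRQ1] PC=0: DEC 1 -> ACC=-10
Event 22 (EXEC): [IRQ1] PC=1: IRET -> resume MAIN at PC=1 (depth now 0)
Event 23 (EXEC): [MAIN] PC=1: INC 1 -> ACC=-9
Event 24 (EXEC): [MAIN] PC=2: NOP
Event 25 (EXEC): [MAIN] PC=3: INC 1 -> ACC=-8
Event 26 (EXEC): [MAIN] PC=4: INC 4 -> ACC=-4
Event 27 (EXEC): [MAIN] PC=5: NOP
Event 28 (EXEC): [MAIN] PC=6: HALT

Answer: -4 MAIN 0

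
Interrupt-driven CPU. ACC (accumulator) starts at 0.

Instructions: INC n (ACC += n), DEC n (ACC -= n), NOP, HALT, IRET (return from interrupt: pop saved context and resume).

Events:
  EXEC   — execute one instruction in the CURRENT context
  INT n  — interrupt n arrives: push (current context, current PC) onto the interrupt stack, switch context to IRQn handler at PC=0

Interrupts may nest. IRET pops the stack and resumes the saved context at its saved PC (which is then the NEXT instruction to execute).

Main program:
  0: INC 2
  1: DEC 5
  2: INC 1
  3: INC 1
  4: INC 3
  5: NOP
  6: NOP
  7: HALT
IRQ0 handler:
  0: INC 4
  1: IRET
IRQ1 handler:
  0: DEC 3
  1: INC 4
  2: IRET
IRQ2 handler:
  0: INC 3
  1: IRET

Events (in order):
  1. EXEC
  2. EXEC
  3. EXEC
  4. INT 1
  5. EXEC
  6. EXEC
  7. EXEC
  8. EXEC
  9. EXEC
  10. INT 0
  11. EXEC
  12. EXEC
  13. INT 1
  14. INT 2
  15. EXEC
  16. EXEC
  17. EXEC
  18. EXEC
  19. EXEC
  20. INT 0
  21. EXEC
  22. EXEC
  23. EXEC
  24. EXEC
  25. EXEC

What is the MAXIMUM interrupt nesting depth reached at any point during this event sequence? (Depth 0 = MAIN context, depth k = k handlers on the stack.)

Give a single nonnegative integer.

Event 1 (EXEC): [MAIN] PC=0: INC 2 -> ACC=2 [depth=0]
Event 2 (EXEC): [MAIN] PC=1: DEC 5 -> ACC=-3 [depth=0]
Event 3 (EXEC): [MAIN] PC=2: INC 1 -> ACC=-2 [depth=0]
Event 4 (INT 1): INT 1 arrives: push (MAIN, PC=3), enter IRQ1 at PC=0 (depth now 1) [depth=1]
Event 5 (EXEC): [IRQ1] PC=0: DEC 3 -> ACC=-5 [depth=1]
Event 6 (EXEC): [IRQ1] PC=1: INC 4 -> ACC=-1 [depth=1]
Event 7 (EXEC): [IRQ1] PC=2: IRET -> resume MAIN at PC=3 (depth now 0) [depth=0]
Event 8 (EXEC): [MAIN] PC=3: INC 1 -> ACC=0 [depth=0]
Event 9 (EXEC): [MAIN] PC=4: INC 3 -> ACC=3 [depth=0]
Event 10 (INT 0): INT 0 arrives: push (MAIN, PC=5), enter IRQ0 at PC=0 (depth now 1) [depth=1]
Event 11 (EXEC): [IRQ0] PC=0: INC 4 -> ACC=7 [depth=1]
Event 12 (EXEC): [IRQ0] PC=1: IRET -> resume MAIN at PC=5 (depth now 0) [depth=0]
Event 13 (INT 1): INT 1 arrives: push (MAIN, PC=5), enter IRQ1 at PC=0 (depth now 1) [depth=1]
Event 14 (INT 2): INT 2 arrives: push (IRQ1, PC=0), enter IRQ2 at PC=0 (depth now 2) [depth=2]
Event 15 (EXEC): [IRQ2] PC=0: INC 3 -> ACC=10 [depth=2]
Event 16 (EXEC): [IRQ2] PC=1: IRET -> resume IRQ1 at PC=0 (depth now 1) [depth=1]
Event 17 (EXEC): [IRQ1] PC=0: DEC 3 -> ACC=7 [depth=1]
Event 18 (EXEC): [IRQ1] PC=1: INC 4 -> ACC=11 [depth=1]
Event 19 (EXEC): [IRQ1] PC=2: IRET -> resume MAIN at PC=5 (depth now 0) [depth=0]
Event 20 (INT 0): INT 0 arrives: push (MAIN, PC=5), enter IRQ0 at PC=0 (depth now 1) [depth=1]
Event 21 (EXEC): [IRQ0] PC=0: INC 4 -> ACC=15 [depth=1]
Event 22 (EXEC): [IRQ0] PC=1: IRET -> resume MAIN at PC=5 (depth now 0) [depth=0]
Event 23 (EXEC): [MAIN] PC=5: NOP [depth=0]
Event 24 (EXEC): [MAIN] PC=6: NOP [depth=0]
Event 25 (EXEC): [MAIN] PC=7: HALT [depth=0]
Max depth observed: 2

Answer: 2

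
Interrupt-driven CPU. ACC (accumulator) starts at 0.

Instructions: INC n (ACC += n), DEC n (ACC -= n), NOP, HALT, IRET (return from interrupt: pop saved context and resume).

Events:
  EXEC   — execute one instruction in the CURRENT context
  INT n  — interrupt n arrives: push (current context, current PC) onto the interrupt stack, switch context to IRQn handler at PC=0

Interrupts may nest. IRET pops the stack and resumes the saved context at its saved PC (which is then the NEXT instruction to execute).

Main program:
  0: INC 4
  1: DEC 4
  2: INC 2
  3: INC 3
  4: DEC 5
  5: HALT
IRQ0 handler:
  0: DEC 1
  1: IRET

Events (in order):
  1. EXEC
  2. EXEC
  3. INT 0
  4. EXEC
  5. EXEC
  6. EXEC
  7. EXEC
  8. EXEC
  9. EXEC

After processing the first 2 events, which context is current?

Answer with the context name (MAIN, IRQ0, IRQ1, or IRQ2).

Event 1 (EXEC): [MAIN] PC=0: INC 4 -> ACC=4
Event 2 (EXEC): [MAIN] PC=1: DEC 4 -> ACC=0

Answer: MAIN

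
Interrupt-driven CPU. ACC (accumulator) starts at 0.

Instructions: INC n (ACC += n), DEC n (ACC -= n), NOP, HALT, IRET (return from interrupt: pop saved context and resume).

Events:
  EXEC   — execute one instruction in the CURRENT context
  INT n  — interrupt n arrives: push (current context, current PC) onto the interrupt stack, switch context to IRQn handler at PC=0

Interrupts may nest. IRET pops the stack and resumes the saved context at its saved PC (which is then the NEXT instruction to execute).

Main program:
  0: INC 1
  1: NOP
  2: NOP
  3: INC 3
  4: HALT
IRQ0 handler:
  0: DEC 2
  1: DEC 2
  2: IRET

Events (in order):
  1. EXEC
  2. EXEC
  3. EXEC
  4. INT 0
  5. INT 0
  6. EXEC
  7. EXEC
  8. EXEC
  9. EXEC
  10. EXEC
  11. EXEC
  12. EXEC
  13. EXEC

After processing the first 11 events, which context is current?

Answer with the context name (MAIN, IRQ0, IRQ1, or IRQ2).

Event 1 (EXEC): [MAIN] PC=0: INC 1 -> ACC=1
Event 2 (EXEC): [MAIN] PC=1: NOP
Event 3 (EXEC): [MAIN] PC=2: NOP
Event 4 (INT 0): INT 0 arrives: push (MAIN, PC=3), enter IRQ0 at PC=0 (depth now 1)
Event 5 (INT 0): INT 0 arrives: push (IRQ0, PC=0), enter IRQ0 at PC=0 (depth now 2)
Event 6 (EXEC): [IRQ0] PC=0: DEC 2 -> ACC=-1
Event 7 (EXEC): [IRQ0] PC=1: DEC 2 -> ACC=-3
Event 8 (EXEC): [IRQ0] PC=2: IRET -> resume IRQ0 at PC=0 (depth now 1)
Event 9 (EXEC): [IRQ0] PC=0: DEC 2 -> ACC=-5
Event 10 (EXEC): [IRQ0] PC=1: DEC 2 -> ACC=-7
Event 11 (EXEC): [IRQ0] PC=2: IRET -> resume MAIN at PC=3 (depth now 0)

Answer: MAIN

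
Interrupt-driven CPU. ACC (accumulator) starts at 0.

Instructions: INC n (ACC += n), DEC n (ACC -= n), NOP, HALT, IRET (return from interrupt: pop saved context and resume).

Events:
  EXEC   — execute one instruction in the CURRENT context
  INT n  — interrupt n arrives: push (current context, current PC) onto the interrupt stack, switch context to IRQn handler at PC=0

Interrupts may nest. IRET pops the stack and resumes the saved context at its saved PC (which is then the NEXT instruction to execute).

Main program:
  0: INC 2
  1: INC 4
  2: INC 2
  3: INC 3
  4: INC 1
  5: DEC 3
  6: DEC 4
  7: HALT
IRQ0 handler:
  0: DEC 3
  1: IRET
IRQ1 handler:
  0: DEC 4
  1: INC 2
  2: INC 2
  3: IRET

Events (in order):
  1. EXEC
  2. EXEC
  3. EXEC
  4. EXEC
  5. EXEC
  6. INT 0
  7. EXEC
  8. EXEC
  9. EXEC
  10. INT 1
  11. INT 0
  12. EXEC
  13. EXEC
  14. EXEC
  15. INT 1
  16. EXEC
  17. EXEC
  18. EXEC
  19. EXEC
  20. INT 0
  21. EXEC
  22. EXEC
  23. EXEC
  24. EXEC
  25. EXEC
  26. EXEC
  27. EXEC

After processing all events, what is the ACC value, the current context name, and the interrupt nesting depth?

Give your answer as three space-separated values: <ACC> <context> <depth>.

Event 1 (EXEC): [MAIN] PC=0: INC 2 -> ACC=2
Event 2 (EXEC): [MAIN] PC=1: INC 4 -> ACC=6
Event 3 (EXEC): [MAIN] PC=2: INC 2 -> ACC=8
Event 4 (EXEC): [MAIN] PC=3: INC 3 -> ACC=11
Event 5 (EXEC): [MAIN] PC=4: INC 1 -> ACC=12
Event 6 (INT 0): INT 0 arrives: push (MAIN, PC=5), enter IRQ0 at PC=0 (depth now 1)
Event 7 (EXEC): [IRQ0] PC=0: DEC 3 -> ACC=9
Event 8 (EXEC): [IRQ0] PC=1: IRET -> resume MAIN at PC=5 (depth now 0)
Event 9 (EXEC): [MAIN] PC=5: DEC 3 -> ACC=6
Event 10 (INT 1): INT 1 arrives: push (MAIN, PC=6), enter IRQ1 at PC=0 (depth now 1)
Event 11 (INT 0): INT 0 arrives: push (IRQ1, PC=0), enter IRQ0 at PC=0 (depth now 2)
Event 12 (EXEC): [IRQ0] PC=0: DEC 3 -> ACC=3
Event 13 (EXEC): [IRQ0] PC=1: IRET -> resume IRQ1 at PC=0 (depth now 1)
Event 14 (EXEC): [IRQ1] PC=0: DEC 4 -> ACC=-1
Event 15 (INT 1): INT 1 arrives: push (IRQ1, PC=1), enter IRQ1 at PC=0 (depth now 2)
Event 16 (EXEC): [IRQ1] PC=0: DEC 4 -> ACC=-5
Event 17 (EXEC): [IRQ1] PC=1: INC 2 -> ACC=-3
Event 18 (EXEC): [IRQ1] PC=2: INC 2 -> ACC=-1
Event 19 (EXEC): [IRQ1] PC=3: IRET -> resume IRQ1 at PC=1 (depth now 1)
Event 20 (INT 0): INT 0 arrives: push (IRQ1, PC=1), enter IRQ0 at PC=0 (depth now 2)
Event 21 (EXEC): [IRQ0] PC=0: DEC 3 -> ACC=-4
Event 22 (EXEC): [IRQ0] PC=1: IRET -> resume IRQ1 at PC=1 (depth now 1)
Event 23 (EXEC): [IRQ1] PC=1: INC 2 -> ACC=-2
Event 24 (EXEC): [IRQ1] PC=2: INC 2 -> ACC=0
Event 25 (EXEC): [IRQ1] PC=3: IRET -> resume MAIN at PC=6 (depth now 0)
Event 26 (EXEC): [MAIN] PC=6: DEC 4 -> ACC=-4
Event 27 (EXEC): [MAIN] PC=7: HALT

Answer: -4 MAIN 0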